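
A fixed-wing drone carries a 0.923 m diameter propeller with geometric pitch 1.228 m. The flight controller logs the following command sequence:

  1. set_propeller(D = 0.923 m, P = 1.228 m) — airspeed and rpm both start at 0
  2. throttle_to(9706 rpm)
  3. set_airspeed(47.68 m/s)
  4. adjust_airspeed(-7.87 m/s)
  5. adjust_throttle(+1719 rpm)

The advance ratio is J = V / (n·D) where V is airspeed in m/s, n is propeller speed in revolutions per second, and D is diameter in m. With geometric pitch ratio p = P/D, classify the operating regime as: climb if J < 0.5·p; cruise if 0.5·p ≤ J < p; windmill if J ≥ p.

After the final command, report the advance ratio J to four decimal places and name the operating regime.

J = 0.2265, regime = climb

set_propeller: D = 0.923 m, P = 1.228 m (p = P/D = 1.330444); state ← (V=0, rpm=0)
throttle_to(9706): rpm ← 9706
set_airspeed(47.68): V ← 47.68 m/s
adjust_airspeed(-7.87): V ← 47.68 -7.87 = 39.81 m/s
adjust_throttle(+1719): rpm ← 9706 +1719 = 11425
final state: V = 39.81 m/s, rpm = 11425 → n = rpm/60 = 190.416667 rev/s
J = V / (n·D) = 39.81 / (190.416667 × 0.923) = 0.226509
regime bands: climb J<0.6652 | cruise [0.6652, 1.3304) | windmill J≥1.3304
J = 0.2265 → climb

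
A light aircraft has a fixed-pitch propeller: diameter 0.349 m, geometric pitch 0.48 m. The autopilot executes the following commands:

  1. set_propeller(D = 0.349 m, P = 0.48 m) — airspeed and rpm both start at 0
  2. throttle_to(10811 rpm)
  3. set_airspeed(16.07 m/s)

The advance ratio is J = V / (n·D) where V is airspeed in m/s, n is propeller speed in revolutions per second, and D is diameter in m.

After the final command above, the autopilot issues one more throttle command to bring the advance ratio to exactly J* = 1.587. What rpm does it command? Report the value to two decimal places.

rpm = 1740.86

set_propeller: D = 0.349 m, P = 0.48 m (p = P/D = 1.375358); state ← (V=0, rpm=0)
throttle_to(10811): rpm ← 10811
set_airspeed(16.07): V ← 16.07 m/s
final state: V = 16.07 m/s, rpm = 10811 → n = rpm/60 = 180.183333 rev/s
target J* = 1.587; solve J* = V/(n·D) for n: n = V/(J*·D) = 16.07/(1.587 × 0.349) = 29.014395 rev/s
rpm = 60·n = 1740.863715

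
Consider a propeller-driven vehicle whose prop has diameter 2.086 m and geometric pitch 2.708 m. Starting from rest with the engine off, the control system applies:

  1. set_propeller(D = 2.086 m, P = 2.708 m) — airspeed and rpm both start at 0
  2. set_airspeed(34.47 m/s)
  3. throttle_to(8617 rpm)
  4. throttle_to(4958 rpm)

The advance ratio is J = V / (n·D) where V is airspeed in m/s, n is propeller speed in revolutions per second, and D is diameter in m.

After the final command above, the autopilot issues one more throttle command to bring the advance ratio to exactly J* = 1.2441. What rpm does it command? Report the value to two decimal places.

set_propeller: D = 2.086 m, P = 2.708 m (p = P/D = 1.298178); state ← (V=0, rpm=0)
set_airspeed(34.47): V ← 34.47 m/s
throttle_to(8617): rpm ← 8617
throttle_to(4958): rpm ← 4958
final state: V = 34.47 m/s, rpm = 4958 → n = rpm/60 = 82.633333 rev/s
target J* = 1.2441; solve J* = V/(n·D) for n: n = V/(J*·D) = 34.47/(1.2441 × 2.086) = 13.282251 rev/s
rpm = 60·n = 796.935071

rpm = 796.94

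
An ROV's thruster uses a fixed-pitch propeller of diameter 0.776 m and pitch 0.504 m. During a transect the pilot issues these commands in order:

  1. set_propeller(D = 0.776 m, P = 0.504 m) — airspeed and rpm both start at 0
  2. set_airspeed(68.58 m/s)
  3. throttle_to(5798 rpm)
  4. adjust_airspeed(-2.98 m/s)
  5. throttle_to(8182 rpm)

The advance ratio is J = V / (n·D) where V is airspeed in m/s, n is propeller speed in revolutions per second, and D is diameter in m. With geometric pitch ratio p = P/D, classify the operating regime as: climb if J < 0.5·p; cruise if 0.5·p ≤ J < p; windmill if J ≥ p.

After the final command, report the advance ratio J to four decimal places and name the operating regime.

J = 0.6199, regime = cruise

set_propeller: D = 0.776 m, P = 0.504 m (p = P/D = 0.649485); state ← (V=0, rpm=0)
set_airspeed(68.58): V ← 68.58 m/s
throttle_to(5798): rpm ← 5798
adjust_airspeed(-2.98): V ← 68.58 -2.98 = 65.6 m/s
throttle_to(8182): rpm ← 8182
final state: V = 65.6 m/s, rpm = 8182 → n = rpm/60 = 136.366667 rev/s
J = V / (n·D) = 65.6 / (136.366667 × 0.776) = 0.619917
regime bands: climb J<0.3247 | cruise [0.3247, 0.6495) | windmill J≥0.6495
J = 0.6199 → cruise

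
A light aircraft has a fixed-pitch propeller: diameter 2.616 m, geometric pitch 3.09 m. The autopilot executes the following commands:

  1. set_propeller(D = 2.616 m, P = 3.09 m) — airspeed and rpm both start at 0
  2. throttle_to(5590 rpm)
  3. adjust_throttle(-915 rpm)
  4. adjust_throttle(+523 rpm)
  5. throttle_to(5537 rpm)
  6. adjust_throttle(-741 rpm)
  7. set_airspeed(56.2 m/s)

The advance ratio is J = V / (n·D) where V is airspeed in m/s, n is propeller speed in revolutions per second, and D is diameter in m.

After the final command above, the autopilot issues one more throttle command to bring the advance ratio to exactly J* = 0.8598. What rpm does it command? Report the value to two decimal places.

set_propeller: D = 2.616 m, P = 3.09 m (p = P/D = 1.181193); state ← (V=0, rpm=0)
throttle_to(5590): rpm ← 5590
adjust_throttle(-915): rpm ← 5590 -915 = 4675
adjust_throttle(+523): rpm ← 4675 +523 = 5198
throttle_to(5537): rpm ← 5537
adjust_throttle(-741): rpm ← 5537 -741 = 4796
set_airspeed(56.2): V ← 56.2 m/s
final state: V = 56.2 m/s, rpm = 4796 → n = rpm/60 = 79.933333 rev/s
target J* = 0.8598; solve J* = V/(n·D) for n: n = V/(J*·D) = 56.2/(0.8598 × 2.616) = 24.986253 rev/s
rpm = 60·n = 1499.175187

rpm = 1499.18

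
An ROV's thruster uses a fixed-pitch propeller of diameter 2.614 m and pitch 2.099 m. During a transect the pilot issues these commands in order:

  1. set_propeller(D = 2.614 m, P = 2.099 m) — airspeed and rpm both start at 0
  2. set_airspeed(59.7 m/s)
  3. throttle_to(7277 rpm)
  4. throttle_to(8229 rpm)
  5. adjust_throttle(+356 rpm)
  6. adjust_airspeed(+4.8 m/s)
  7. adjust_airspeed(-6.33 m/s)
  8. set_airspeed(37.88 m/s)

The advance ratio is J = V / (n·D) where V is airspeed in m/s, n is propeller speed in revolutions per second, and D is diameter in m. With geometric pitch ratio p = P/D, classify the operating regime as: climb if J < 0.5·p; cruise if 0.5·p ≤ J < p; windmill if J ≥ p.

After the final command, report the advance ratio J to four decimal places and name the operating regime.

J = 0.1013, regime = climb

set_propeller: D = 2.614 m, P = 2.099 m (p = P/D = 0.802984); state ← (V=0, rpm=0)
set_airspeed(59.7): V ← 59.7 m/s
throttle_to(7277): rpm ← 7277
throttle_to(8229): rpm ← 8229
adjust_throttle(+356): rpm ← 8229 +356 = 8585
adjust_airspeed(+4.8): V ← 59.7 +4.8 = 64.5 m/s
adjust_airspeed(-6.33): V ← 64.5 -6.33 = 58.17 m/s
set_airspeed(37.88): V ← 37.88 m/s
final state: V = 37.88 m/s, rpm = 8585 → n = rpm/60 = 143.083333 rev/s
J = V / (n·D) = 37.88 / (143.083333 × 2.614) = 0.101278
regime bands: climb J<0.4015 | cruise [0.4015, 0.8030) | windmill J≥0.8030
J = 0.1013 → climb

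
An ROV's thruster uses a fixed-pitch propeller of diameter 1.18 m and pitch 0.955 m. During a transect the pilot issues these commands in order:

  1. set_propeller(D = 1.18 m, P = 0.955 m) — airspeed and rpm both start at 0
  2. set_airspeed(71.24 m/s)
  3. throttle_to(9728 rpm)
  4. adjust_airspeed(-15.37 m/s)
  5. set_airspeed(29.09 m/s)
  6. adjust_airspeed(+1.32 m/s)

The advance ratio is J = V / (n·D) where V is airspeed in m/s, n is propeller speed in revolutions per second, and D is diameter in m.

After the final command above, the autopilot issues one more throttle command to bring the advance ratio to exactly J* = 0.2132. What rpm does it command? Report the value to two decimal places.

rpm = 7252.68

set_propeller: D = 1.18 m, P = 0.955 m (p = P/D = 0.809322); state ← (V=0, rpm=0)
set_airspeed(71.24): V ← 71.24 m/s
throttle_to(9728): rpm ← 9728
adjust_airspeed(-15.37): V ← 71.24 -15.37 = 55.87 m/s
set_airspeed(29.09): V ← 29.09 m/s
adjust_airspeed(+1.32): V ← 29.09 +1.32 = 30.41 m/s
final state: V = 30.41 m/s, rpm = 9728 → n = rpm/60 = 162.133333 rev/s
target J* = 0.2132; solve J* = V/(n·D) for n: n = V/(J*·D) = 30.41/(0.2132 × 1.18) = 120.877985 rev/s
rpm = 60·n = 7252.679111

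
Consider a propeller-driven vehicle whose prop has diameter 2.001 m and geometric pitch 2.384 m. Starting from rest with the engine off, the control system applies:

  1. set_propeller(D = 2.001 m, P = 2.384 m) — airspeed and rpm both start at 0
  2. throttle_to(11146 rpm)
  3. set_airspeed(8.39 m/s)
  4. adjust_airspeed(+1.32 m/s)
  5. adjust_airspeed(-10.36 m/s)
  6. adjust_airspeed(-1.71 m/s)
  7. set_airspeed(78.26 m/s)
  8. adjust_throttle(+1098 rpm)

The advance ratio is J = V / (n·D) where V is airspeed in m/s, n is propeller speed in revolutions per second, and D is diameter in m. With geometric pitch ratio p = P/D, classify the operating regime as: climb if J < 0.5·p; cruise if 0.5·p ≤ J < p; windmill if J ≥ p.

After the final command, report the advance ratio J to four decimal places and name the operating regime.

set_propeller: D = 2.001 m, P = 2.384 m (p = P/D = 1.191404); state ← (V=0, rpm=0)
throttle_to(11146): rpm ← 11146
set_airspeed(8.39): V ← 8.39 m/s
adjust_airspeed(+1.32): V ← 8.39 +1.32 = 9.71 m/s
adjust_airspeed(-10.36): V ← 9.71 -10.36 = -0.65 m/s
adjust_airspeed(-1.71): V ← -0.65 -1.71 = -2.36 m/s
set_airspeed(78.26): V ← 78.26 m/s
adjust_throttle(+1098): rpm ← 11146 +1098 = 12244
final state: V = 78.26 m/s, rpm = 12244 → n = rpm/60 = 204.066667 rev/s
J = V / (n·D) = 78.26 / (204.066667 × 2.001) = 0.191655
regime bands: climb J<0.5957 | cruise [0.5957, 1.1914) | windmill J≥1.1914
J = 0.1917 → climb

J = 0.1917, regime = climb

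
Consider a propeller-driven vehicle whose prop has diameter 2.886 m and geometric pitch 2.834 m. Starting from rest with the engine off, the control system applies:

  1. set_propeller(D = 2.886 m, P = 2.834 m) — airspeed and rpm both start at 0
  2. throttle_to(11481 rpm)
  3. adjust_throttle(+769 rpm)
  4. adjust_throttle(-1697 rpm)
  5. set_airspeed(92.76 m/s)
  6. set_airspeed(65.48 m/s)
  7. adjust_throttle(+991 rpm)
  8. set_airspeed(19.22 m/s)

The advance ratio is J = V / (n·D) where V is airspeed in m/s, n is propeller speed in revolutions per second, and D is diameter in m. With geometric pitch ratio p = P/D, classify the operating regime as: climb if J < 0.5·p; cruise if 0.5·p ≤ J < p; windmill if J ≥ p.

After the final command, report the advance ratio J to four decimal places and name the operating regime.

set_propeller: D = 2.886 m, P = 2.834 m (p = P/D = 0.981982); state ← (V=0, rpm=0)
throttle_to(11481): rpm ← 11481
adjust_throttle(+769): rpm ← 11481 +769 = 12250
adjust_throttle(-1697): rpm ← 12250 -1697 = 10553
set_airspeed(92.76): V ← 92.76 m/s
set_airspeed(65.48): V ← 65.48 m/s
adjust_throttle(+991): rpm ← 10553 +991 = 11544
set_airspeed(19.22): V ← 19.22 m/s
final state: V = 19.22 m/s, rpm = 11544 → n = rpm/60 = 192.400000 rev/s
J = V / (n·D) = 19.22 / (192.400000 × 2.886) = 0.034614
regime bands: climb J<0.4910 | cruise [0.4910, 0.9820) | windmill J≥0.9820
J = 0.0346 → climb

J = 0.0346, regime = climb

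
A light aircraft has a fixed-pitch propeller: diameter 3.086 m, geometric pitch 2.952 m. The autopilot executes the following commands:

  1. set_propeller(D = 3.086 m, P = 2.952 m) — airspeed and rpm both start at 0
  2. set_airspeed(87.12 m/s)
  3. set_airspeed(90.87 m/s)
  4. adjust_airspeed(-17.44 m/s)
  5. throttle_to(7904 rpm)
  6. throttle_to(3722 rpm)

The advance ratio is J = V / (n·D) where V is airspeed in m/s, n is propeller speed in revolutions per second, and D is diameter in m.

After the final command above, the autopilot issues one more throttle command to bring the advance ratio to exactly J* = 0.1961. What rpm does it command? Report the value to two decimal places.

set_propeller: D = 3.086 m, P = 2.952 m (p = P/D = 0.956578); state ← (V=0, rpm=0)
set_airspeed(87.12): V ← 87.12 m/s
set_airspeed(90.87): V ← 90.87 m/s
adjust_airspeed(-17.44): V ← 90.87 -17.44 = 73.43 m/s
throttle_to(7904): rpm ← 7904
throttle_to(3722): rpm ← 3722
final state: V = 73.43 m/s, rpm = 3722 → n = rpm/60 = 62.033333 rev/s
target J* = 0.1961; solve J* = V/(n·D) for n: n = V/(J*·D) = 73.43/(0.1961 × 3.086) = 121.338889 rev/s
rpm = 60·n = 7280.333318

rpm = 7280.33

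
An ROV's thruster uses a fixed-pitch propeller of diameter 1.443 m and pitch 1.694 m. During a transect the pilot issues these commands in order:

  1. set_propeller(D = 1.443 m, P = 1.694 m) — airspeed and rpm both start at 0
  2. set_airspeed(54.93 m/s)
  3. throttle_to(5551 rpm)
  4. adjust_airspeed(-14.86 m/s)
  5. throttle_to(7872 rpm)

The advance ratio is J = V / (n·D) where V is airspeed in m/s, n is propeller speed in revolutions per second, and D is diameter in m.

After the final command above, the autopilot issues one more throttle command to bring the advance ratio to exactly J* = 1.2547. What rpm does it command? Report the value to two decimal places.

rpm = 1327.90

set_propeller: D = 1.443 m, P = 1.694 m (p = P/D = 1.173943); state ← (V=0, rpm=0)
set_airspeed(54.93): V ← 54.93 m/s
throttle_to(5551): rpm ← 5551
adjust_airspeed(-14.86): V ← 54.93 -14.86 = 40.07 m/s
throttle_to(7872): rpm ← 7872
final state: V = 40.07 m/s, rpm = 7872 → n = rpm/60 = 131.200000 rev/s
target J* = 1.2547; solve J* = V/(n·D) for n: n = V/(J*·D) = 40.07/(1.2547 × 1.443) = 22.131615 rev/s
rpm = 60·n = 1327.896920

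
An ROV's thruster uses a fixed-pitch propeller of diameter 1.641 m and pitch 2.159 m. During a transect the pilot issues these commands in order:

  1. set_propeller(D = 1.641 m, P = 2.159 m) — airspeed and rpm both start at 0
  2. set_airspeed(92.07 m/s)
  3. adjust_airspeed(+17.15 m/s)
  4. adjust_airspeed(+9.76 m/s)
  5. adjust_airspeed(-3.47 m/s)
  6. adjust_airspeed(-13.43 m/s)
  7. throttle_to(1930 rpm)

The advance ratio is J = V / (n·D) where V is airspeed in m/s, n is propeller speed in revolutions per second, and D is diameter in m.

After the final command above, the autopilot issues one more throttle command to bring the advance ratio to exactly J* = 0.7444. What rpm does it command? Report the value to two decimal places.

rpm = 5013.91

set_propeller: D = 1.641 m, P = 2.159 m (p = P/D = 1.315661); state ← (V=0, rpm=0)
set_airspeed(92.07): V ← 92.07 m/s
adjust_airspeed(+17.15): V ← 92.07 +17.15 = 109.22 m/s
adjust_airspeed(+9.76): V ← 109.22 +9.76 = 118.98 m/s
adjust_airspeed(-3.47): V ← 118.98 -3.47 = 115.51 m/s
adjust_airspeed(-13.43): V ← 115.51 -13.43 = 102.08 m/s
throttle_to(1930): rpm ← 1930
final state: V = 102.08 m/s, rpm = 1930 → n = rpm/60 = 32.166667 rev/s
target J* = 0.7444; solve J* = V/(n·D) for n: n = V/(J*·D) = 102.08/(0.7444 × 1.641) = 83.565250 rev/s
rpm = 60·n = 5013.914989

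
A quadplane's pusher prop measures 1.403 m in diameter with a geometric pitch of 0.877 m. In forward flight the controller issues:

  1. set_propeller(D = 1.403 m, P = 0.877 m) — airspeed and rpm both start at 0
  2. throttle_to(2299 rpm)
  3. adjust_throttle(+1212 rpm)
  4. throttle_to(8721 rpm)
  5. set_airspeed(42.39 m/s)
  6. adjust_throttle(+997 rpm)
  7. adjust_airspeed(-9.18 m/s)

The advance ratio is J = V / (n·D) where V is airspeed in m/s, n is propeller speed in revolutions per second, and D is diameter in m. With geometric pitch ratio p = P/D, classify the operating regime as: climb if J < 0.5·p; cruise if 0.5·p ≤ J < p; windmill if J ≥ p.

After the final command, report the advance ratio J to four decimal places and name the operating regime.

set_propeller: D = 1.403 m, P = 0.877 m (p = P/D = 0.625089); state ← (V=0, rpm=0)
throttle_to(2299): rpm ← 2299
adjust_throttle(+1212): rpm ← 2299 +1212 = 3511
throttle_to(8721): rpm ← 8721
set_airspeed(42.39): V ← 42.39 m/s
adjust_throttle(+997): rpm ← 8721 +997 = 9718
adjust_airspeed(-9.18): V ← 42.39 -9.18 = 33.21 m/s
final state: V = 33.21 m/s, rpm = 9718 → n = rpm/60 = 161.966667 rev/s
J = V / (n·D) = 33.21 / (161.966667 × 1.403) = 0.146146
regime bands: climb J<0.3125 | cruise [0.3125, 0.6251) | windmill J≥0.6251
J = 0.1461 → climb

J = 0.1461, regime = climb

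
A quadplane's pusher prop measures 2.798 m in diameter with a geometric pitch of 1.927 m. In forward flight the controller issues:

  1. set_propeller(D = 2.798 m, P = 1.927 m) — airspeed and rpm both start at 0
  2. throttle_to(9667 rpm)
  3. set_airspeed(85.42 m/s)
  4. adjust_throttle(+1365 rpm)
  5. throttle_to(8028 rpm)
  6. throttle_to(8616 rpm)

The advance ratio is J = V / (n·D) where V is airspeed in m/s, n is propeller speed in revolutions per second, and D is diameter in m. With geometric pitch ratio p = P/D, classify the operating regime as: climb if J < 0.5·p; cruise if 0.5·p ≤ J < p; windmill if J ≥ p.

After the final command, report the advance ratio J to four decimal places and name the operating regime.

set_propeller: D = 2.798 m, P = 1.927 m (p = P/D = 0.688706); state ← (V=0, rpm=0)
throttle_to(9667): rpm ← 9667
set_airspeed(85.42): V ← 85.42 m/s
adjust_throttle(+1365): rpm ← 9667 +1365 = 11032
throttle_to(8028): rpm ← 8028
throttle_to(8616): rpm ← 8616
final state: V = 85.42 m/s, rpm = 8616 → n = rpm/60 = 143.600000 rev/s
J = V / (n·D) = 85.42 / (143.600000 × 2.798) = 0.212597
regime bands: climb J<0.3444 | cruise [0.3444, 0.6887) | windmill J≥0.6887
J = 0.2126 → climb

J = 0.2126, regime = climb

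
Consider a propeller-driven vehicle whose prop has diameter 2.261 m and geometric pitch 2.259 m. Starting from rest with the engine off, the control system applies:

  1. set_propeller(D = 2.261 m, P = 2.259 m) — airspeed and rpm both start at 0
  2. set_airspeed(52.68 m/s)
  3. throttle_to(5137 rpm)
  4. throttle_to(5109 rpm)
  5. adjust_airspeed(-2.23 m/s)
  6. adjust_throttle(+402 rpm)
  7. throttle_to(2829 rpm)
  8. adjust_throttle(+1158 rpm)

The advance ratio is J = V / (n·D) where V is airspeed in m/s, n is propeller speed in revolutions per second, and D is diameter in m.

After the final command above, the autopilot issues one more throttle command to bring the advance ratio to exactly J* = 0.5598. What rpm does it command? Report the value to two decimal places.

set_propeller: D = 2.261 m, P = 2.259 m (p = P/D = 0.999115); state ← (V=0, rpm=0)
set_airspeed(52.68): V ← 52.68 m/s
throttle_to(5137): rpm ← 5137
throttle_to(5109): rpm ← 5109
adjust_airspeed(-2.23): V ← 52.68 -2.23 = 50.45 m/s
adjust_throttle(+402): rpm ← 5109 +402 = 5511
throttle_to(2829): rpm ← 2829
adjust_throttle(+1158): rpm ← 2829 +1158 = 3987
final state: V = 50.45 m/s, rpm = 3987 → n = rpm/60 = 66.450000 rev/s
target J* = 0.5598; solve J* = V/(n·D) for n: n = V/(J*·D) = 50.45/(0.5598 × 2.261) = 39.859121 rev/s
rpm = 60·n = 2391.547243

rpm = 2391.55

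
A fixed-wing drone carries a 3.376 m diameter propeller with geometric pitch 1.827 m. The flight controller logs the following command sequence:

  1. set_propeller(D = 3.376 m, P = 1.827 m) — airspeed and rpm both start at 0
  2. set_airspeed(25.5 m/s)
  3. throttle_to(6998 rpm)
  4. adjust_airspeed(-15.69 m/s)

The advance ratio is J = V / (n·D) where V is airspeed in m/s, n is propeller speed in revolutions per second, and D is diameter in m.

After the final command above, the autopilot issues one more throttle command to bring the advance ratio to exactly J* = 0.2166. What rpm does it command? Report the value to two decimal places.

rpm = 804.93

set_propeller: D = 3.376 m, P = 1.827 m (p = P/D = 0.541173); state ← (V=0, rpm=0)
set_airspeed(25.5): V ← 25.5 m/s
throttle_to(6998): rpm ← 6998
adjust_airspeed(-15.69): V ← 25.5 -15.69 = 9.81 m/s
final state: V = 9.81 m/s, rpm = 6998 → n = rpm/60 = 116.633333 rev/s
target J* = 0.2166; solve J* = V/(n·D) for n: n = V/(J*·D) = 9.81/(0.2166 × 3.376) = 13.415539 rev/s
rpm = 60·n = 804.932323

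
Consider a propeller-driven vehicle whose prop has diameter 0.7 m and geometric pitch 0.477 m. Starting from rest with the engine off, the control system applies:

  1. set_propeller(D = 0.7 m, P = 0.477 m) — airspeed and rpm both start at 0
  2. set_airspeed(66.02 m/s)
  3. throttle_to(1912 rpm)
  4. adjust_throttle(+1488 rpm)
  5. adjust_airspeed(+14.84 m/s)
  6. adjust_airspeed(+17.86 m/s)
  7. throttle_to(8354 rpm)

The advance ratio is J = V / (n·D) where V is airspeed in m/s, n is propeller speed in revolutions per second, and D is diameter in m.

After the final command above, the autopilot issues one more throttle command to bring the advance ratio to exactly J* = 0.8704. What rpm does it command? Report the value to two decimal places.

set_propeller: D = 0.7 m, P = 0.477 m (p = P/D = 0.681429); state ← (V=0, rpm=0)
set_airspeed(66.02): V ← 66.02 m/s
throttle_to(1912): rpm ← 1912
adjust_throttle(+1488): rpm ← 1912 +1488 = 3400
adjust_airspeed(+14.84): V ← 66.02 +14.84 = 80.86 m/s
adjust_airspeed(+17.86): V ← 80.86 +17.86 = 98.72 m/s
throttle_to(8354): rpm ← 8354
final state: V = 98.72 m/s, rpm = 8354 → n = rpm/60 = 139.233333 rev/s
target J* = 0.8704; solve J* = V/(n·D) for n: n = V/(J*·D) = 98.72/(0.8704 × 0.7) = 162.027311 rev/s
rpm = 60·n = 9721.638655

rpm = 9721.64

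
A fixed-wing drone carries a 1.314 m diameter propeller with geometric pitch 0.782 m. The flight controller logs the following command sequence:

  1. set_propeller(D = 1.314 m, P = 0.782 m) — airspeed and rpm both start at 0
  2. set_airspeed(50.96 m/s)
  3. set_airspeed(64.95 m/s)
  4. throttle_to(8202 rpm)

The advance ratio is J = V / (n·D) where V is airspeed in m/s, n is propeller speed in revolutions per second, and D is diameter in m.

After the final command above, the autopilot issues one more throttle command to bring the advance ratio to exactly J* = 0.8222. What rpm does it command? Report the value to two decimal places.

set_propeller: D = 1.314 m, P = 0.782 m (p = P/D = 0.595129); state ← (V=0, rpm=0)
set_airspeed(50.96): V ← 50.96 m/s
set_airspeed(64.95): V ← 64.95 m/s
throttle_to(8202): rpm ← 8202
final state: V = 64.95 m/s, rpm = 8202 → n = rpm/60 = 136.700000 rev/s
target J* = 0.8222; solve J* = V/(n·D) for n: n = V/(J*·D) = 64.95/(0.8222 × 1.314) = 60.118248 rev/s
rpm = 60·n = 3607.094897

rpm = 3607.09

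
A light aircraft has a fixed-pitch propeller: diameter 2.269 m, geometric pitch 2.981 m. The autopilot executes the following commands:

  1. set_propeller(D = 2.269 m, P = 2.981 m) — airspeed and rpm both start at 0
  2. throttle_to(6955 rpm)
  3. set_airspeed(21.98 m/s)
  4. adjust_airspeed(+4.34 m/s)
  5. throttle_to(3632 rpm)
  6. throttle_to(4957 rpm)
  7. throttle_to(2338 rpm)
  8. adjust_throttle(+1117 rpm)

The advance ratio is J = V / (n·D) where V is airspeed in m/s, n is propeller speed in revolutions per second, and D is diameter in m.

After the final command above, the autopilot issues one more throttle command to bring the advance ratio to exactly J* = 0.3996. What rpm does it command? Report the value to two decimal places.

set_propeller: D = 2.269 m, P = 2.981 m (p = P/D = 1.313795); state ← (V=0, rpm=0)
throttle_to(6955): rpm ← 6955
set_airspeed(21.98): V ← 21.98 m/s
adjust_airspeed(+4.34): V ← 21.98 +4.34 = 26.32 m/s
throttle_to(3632): rpm ← 3632
throttle_to(4957): rpm ← 4957
throttle_to(2338): rpm ← 2338
adjust_throttle(+1117): rpm ← 2338 +1117 = 3455
final state: V = 26.32 m/s, rpm = 3455 → n = rpm/60 = 57.583333 rev/s
target J* = 0.3996; solve J* = V/(n·D) for n: n = V/(J*·D) = 26.32/(0.3996 × 2.269) = 29.028588 rev/s
rpm = 60·n = 1741.715272

rpm = 1741.72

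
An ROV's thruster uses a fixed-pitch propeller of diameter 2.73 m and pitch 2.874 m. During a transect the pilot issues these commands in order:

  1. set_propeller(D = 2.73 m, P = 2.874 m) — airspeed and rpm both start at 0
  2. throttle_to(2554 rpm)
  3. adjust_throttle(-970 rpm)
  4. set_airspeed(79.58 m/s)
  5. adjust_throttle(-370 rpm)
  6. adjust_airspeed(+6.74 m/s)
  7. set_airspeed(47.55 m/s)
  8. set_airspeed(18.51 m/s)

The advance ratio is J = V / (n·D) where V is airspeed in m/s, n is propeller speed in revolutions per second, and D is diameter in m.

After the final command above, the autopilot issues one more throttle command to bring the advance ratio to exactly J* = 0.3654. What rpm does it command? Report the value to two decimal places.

rpm = 1113.34

set_propeller: D = 2.73 m, P = 2.874 m (p = P/D = 1.052747); state ← (V=0, rpm=0)
throttle_to(2554): rpm ← 2554
adjust_throttle(-970): rpm ← 2554 -970 = 1584
set_airspeed(79.58): V ← 79.58 m/s
adjust_throttle(-370): rpm ← 1584 -370 = 1214
adjust_airspeed(+6.74): V ← 79.58 +6.74 = 86.32 m/s
set_airspeed(47.55): V ← 47.55 m/s
set_airspeed(18.51): V ← 18.51 m/s
final state: V = 18.51 m/s, rpm = 1214 → n = rpm/60 = 20.233333 rev/s
target J* = 0.3654; solve J* = V/(n·D) for n: n = V/(J*·D) = 18.51/(0.3654 × 2.73) = 18.555610 rev/s
rpm = 60·n = 1113.336581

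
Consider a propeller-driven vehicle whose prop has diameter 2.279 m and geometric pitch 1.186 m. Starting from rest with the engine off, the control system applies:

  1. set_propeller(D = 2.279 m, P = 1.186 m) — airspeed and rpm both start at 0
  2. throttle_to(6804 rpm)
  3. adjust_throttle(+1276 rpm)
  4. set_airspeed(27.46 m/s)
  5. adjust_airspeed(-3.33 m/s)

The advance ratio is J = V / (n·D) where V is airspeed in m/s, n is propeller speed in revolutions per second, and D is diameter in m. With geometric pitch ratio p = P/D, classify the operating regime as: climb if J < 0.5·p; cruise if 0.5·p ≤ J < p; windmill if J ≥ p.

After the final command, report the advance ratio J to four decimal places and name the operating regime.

J = 0.0786, regime = climb

set_propeller: D = 2.279 m, P = 1.186 m (p = P/D = 0.520404); state ← (V=0, rpm=0)
throttle_to(6804): rpm ← 6804
adjust_throttle(+1276): rpm ← 6804 +1276 = 8080
set_airspeed(27.46): V ← 27.46 m/s
adjust_airspeed(-3.33): V ← 27.46 -3.33 = 24.13 m/s
final state: V = 24.13 m/s, rpm = 8080 → n = rpm/60 = 134.666667 rev/s
J = V / (n·D) = 24.13 / (134.666667 × 2.279) = 0.078624
regime bands: climb J<0.2602 | cruise [0.2602, 0.5204) | windmill J≥0.5204
J = 0.0786 → climb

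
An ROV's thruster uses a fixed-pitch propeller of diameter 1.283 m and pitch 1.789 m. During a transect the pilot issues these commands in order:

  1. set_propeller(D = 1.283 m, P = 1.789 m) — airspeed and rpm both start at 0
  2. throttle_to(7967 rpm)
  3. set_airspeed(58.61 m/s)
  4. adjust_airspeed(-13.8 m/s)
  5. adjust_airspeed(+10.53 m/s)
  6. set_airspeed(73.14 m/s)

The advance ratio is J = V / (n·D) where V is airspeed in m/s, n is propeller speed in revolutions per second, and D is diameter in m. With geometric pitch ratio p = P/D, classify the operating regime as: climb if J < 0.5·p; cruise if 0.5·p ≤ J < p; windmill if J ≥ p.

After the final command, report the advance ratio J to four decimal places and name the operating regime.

J = 0.4293, regime = climb

set_propeller: D = 1.283 m, P = 1.789 m (p = P/D = 1.394388); state ← (V=0, rpm=0)
throttle_to(7967): rpm ← 7967
set_airspeed(58.61): V ← 58.61 m/s
adjust_airspeed(-13.8): V ← 58.61 -13.8 = 44.81 m/s
adjust_airspeed(+10.53): V ← 44.81 +10.53 = 55.34 m/s
set_airspeed(73.14): V ← 73.14 m/s
final state: V = 73.14 m/s, rpm = 7967 → n = rpm/60 = 132.783333 rev/s
J = V / (n·D) = 73.14 / (132.783333 × 1.283) = 0.429324
regime bands: climb J<0.6972 | cruise [0.6972, 1.3944) | windmill J≥1.3944
J = 0.4293 → climb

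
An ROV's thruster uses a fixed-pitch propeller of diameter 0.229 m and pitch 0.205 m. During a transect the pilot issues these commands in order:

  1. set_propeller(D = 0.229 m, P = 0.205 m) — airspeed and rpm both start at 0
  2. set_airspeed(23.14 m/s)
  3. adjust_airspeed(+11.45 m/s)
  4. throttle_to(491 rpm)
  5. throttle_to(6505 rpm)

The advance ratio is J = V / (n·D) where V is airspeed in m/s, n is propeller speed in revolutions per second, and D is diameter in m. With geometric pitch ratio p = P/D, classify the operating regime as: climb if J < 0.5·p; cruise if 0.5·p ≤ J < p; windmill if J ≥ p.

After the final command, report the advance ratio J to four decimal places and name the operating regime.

set_propeller: D = 0.229 m, P = 0.205 m (p = P/D = 0.895197); state ← (V=0, rpm=0)
set_airspeed(23.14): V ← 23.14 m/s
adjust_airspeed(+11.45): V ← 23.14 +11.45 = 34.59 m/s
throttle_to(491): rpm ← 491
throttle_to(6505): rpm ← 6505
final state: V = 34.59 m/s, rpm = 6505 → n = rpm/60 = 108.416667 rev/s
J = V / (n·D) = 34.59 / (108.416667 × 0.229) = 1.393218
regime bands: climb J<0.4476 | cruise [0.4476, 0.8952) | windmill J≥0.8952
J = 1.3932 → windmill

J = 1.3932, regime = windmill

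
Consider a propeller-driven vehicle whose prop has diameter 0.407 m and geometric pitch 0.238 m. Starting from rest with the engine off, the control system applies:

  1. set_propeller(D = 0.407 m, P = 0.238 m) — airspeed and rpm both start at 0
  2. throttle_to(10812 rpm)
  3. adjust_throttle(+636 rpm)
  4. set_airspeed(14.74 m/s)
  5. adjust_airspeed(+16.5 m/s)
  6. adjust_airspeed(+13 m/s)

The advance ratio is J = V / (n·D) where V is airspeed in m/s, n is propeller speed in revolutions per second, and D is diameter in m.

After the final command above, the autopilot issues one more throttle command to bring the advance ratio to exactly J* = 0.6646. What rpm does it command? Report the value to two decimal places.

rpm = 9813.22

set_propeller: D = 0.407 m, P = 0.238 m (p = P/D = 0.584767); state ← (V=0, rpm=0)
throttle_to(10812): rpm ← 10812
adjust_throttle(+636): rpm ← 10812 +636 = 11448
set_airspeed(14.74): V ← 14.74 m/s
adjust_airspeed(+16.5): V ← 14.74 +16.5 = 31.24 m/s
adjust_airspeed(+13): V ← 31.24 +13 = 44.24 m/s
final state: V = 44.24 m/s, rpm = 11448 → n = rpm/60 = 190.800000 rev/s
target J* = 0.6646; solve J* = V/(n·D) for n: n = V/(J*·D) = 44.24/(0.6646 × 0.407) = 163.553700 rev/s
rpm = 60·n = 9813.221971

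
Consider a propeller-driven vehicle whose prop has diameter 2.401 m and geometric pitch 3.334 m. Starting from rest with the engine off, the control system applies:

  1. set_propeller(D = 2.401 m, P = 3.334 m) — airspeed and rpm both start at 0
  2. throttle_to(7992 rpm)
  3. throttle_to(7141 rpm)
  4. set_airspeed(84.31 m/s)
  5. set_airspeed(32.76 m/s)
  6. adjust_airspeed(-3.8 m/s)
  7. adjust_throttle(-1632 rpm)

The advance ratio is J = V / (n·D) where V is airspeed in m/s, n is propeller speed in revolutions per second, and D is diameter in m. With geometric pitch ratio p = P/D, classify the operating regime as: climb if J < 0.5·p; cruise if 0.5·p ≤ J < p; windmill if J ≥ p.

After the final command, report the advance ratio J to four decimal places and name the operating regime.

J = 0.1314, regime = climb

set_propeller: D = 2.401 m, P = 3.334 m (p = P/D = 1.388588); state ← (V=0, rpm=0)
throttle_to(7992): rpm ← 7992
throttle_to(7141): rpm ← 7141
set_airspeed(84.31): V ← 84.31 m/s
set_airspeed(32.76): V ← 32.76 m/s
adjust_airspeed(-3.8): V ← 32.76 -3.8 = 28.96 m/s
adjust_throttle(-1632): rpm ← 7141 -1632 = 5509
final state: V = 28.96 m/s, rpm = 5509 → n = rpm/60 = 91.816667 rev/s
J = V / (n·D) = 28.96 / (91.816667 × 2.401) = 0.131367
regime bands: climb J<0.6943 | cruise [0.6943, 1.3886) | windmill J≥1.3886
J = 0.1314 → climb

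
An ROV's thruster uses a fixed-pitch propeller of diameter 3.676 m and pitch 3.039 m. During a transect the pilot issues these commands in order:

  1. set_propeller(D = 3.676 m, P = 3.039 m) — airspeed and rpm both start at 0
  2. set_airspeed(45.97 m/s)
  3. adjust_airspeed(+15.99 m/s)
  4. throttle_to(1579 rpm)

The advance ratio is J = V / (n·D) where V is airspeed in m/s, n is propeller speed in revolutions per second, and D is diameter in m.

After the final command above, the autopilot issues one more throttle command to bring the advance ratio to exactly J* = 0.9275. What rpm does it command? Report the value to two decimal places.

set_propeller: D = 3.676 m, P = 3.039 m (p = P/D = 0.826714); state ← (V=0, rpm=0)
set_airspeed(45.97): V ← 45.97 m/s
adjust_airspeed(+15.99): V ← 45.97 +15.99 = 61.96 m/s
throttle_to(1579): rpm ← 1579
final state: V = 61.96 m/s, rpm = 1579 → n = rpm/60 = 26.316667 rev/s
target J* = 0.9275; solve J* = V/(n·D) for n: n = V/(J*·D) = 61.96/(0.9275 × 3.676) = 18.172806 rev/s
rpm = 60·n = 1090.368354

rpm = 1090.37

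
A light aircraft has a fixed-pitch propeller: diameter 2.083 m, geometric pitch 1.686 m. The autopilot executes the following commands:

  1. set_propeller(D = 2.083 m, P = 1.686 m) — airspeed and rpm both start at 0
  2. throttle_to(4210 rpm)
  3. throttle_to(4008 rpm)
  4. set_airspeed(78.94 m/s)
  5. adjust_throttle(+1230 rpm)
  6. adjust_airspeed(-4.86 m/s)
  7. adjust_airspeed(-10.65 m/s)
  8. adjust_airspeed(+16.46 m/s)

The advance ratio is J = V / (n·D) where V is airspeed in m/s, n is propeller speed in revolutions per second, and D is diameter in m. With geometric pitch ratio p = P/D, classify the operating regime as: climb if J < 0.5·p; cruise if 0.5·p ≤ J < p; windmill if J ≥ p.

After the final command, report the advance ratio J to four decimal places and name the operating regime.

J = 0.4393, regime = cruise

set_propeller: D = 2.083 m, P = 1.686 m (p = P/D = 0.809410); state ← (V=0, rpm=0)
throttle_to(4210): rpm ← 4210
throttle_to(4008): rpm ← 4008
set_airspeed(78.94): V ← 78.94 m/s
adjust_throttle(+1230): rpm ← 4008 +1230 = 5238
adjust_airspeed(-4.86): V ← 78.94 -4.86 = 74.08 m/s
adjust_airspeed(-10.65): V ← 74.08 -10.65 = 63.43 m/s
adjust_airspeed(+16.46): V ← 63.43 +16.46 = 79.89 m/s
final state: V = 79.89 m/s, rpm = 5238 → n = rpm/60 = 87.300000 rev/s
J = V / (n·D) = 79.89 / (87.300000 × 2.083) = 0.439328
regime bands: climb J<0.4047 | cruise [0.4047, 0.8094) | windmill J≥0.8094
J = 0.4393 → cruise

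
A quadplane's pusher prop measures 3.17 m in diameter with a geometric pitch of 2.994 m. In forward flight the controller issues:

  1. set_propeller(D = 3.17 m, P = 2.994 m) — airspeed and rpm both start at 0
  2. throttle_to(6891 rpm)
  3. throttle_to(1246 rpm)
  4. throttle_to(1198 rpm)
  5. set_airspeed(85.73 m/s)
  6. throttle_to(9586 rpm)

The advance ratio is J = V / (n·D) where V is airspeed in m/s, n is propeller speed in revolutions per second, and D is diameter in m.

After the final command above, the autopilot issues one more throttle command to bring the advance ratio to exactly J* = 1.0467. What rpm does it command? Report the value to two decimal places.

set_propeller: D = 3.17 m, P = 2.994 m (p = P/D = 0.944479); state ← (V=0, rpm=0)
throttle_to(6891): rpm ← 6891
throttle_to(1246): rpm ← 1246
throttle_to(1198): rpm ← 1198
set_airspeed(85.73): V ← 85.73 m/s
throttle_to(9586): rpm ← 9586
final state: V = 85.73 m/s, rpm = 9586 → n = rpm/60 = 159.766667 rev/s
target J* = 1.0467; solve J* = V/(n·D) for n: n = V/(J*·D) = 85.73/(1.0467 × 3.17) = 25.837550 rev/s
rpm = 60·n = 1550.253026

rpm = 1550.25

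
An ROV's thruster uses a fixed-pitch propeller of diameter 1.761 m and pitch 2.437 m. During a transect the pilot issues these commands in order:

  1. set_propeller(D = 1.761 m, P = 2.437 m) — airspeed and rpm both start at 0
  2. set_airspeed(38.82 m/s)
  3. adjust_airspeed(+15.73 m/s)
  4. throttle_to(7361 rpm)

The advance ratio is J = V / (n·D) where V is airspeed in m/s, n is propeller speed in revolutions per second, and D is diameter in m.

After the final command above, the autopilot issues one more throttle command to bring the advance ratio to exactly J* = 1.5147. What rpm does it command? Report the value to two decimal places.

rpm = 1227.04

set_propeller: D = 1.761 m, P = 2.437 m (p = P/D = 1.383873); state ← (V=0, rpm=0)
set_airspeed(38.82): V ← 38.82 m/s
adjust_airspeed(+15.73): V ← 38.82 +15.73 = 54.55 m/s
throttle_to(7361): rpm ← 7361
final state: V = 54.55 m/s, rpm = 7361 → n = rpm/60 = 122.683333 rev/s
target J* = 1.5147; solve J* = V/(n·D) for n: n = V/(J*·D) = 54.55/(1.5147 × 1.761) = 20.450728 rev/s
rpm = 60·n = 1227.043683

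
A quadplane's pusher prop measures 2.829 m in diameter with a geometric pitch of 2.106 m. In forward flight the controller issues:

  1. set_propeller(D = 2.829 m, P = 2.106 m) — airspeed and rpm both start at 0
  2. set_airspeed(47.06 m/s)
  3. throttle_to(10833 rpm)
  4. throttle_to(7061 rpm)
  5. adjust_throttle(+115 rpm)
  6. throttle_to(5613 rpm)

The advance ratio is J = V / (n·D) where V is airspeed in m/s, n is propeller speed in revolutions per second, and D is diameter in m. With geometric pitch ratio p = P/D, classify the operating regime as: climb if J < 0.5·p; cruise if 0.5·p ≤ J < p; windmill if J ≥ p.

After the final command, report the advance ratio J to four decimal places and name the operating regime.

J = 0.1778, regime = climb

set_propeller: D = 2.829 m, P = 2.106 m (p = P/D = 0.744433); state ← (V=0, rpm=0)
set_airspeed(47.06): V ← 47.06 m/s
throttle_to(10833): rpm ← 10833
throttle_to(7061): rpm ← 7061
adjust_throttle(+115): rpm ← 7061 +115 = 7176
throttle_to(5613): rpm ← 5613
final state: V = 47.06 m/s, rpm = 5613 → n = rpm/60 = 93.550000 rev/s
J = V / (n·D) = 47.06 / (93.550000 × 2.829) = 0.177818
regime bands: climb J<0.3722 | cruise [0.3722, 0.7444) | windmill J≥0.7444
J = 0.1778 → climb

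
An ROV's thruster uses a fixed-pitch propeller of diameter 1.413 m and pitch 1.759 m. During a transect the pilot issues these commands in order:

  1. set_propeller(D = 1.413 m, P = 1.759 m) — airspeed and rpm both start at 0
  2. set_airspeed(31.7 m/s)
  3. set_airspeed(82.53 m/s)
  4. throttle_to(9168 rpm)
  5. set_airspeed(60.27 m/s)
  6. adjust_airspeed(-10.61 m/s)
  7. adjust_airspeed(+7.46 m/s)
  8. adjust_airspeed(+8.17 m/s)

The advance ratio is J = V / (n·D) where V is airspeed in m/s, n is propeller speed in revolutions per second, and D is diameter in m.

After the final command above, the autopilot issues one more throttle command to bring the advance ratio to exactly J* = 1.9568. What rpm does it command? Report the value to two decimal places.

rpm = 1416.80

set_propeller: D = 1.413 m, P = 1.759 m (p = P/D = 1.244869); state ← (V=0, rpm=0)
set_airspeed(31.7): V ← 31.7 m/s
set_airspeed(82.53): V ← 82.53 m/s
throttle_to(9168): rpm ← 9168
set_airspeed(60.27): V ← 60.27 m/s
adjust_airspeed(-10.61): V ← 60.27 -10.61 = 49.66 m/s
adjust_airspeed(+7.46): V ← 49.66 +7.46 = 57.12 m/s
adjust_airspeed(+8.17): V ← 57.12 +8.17 = 65.29 m/s
final state: V = 65.29 m/s, rpm = 9168 → n = rpm/60 = 152.800000 rev/s
target J* = 1.9568; solve J* = V/(n·D) for n: n = V/(J*·D) = 65.29/(1.9568 × 1.413) = 23.613375 rev/s
rpm = 60·n = 1416.802510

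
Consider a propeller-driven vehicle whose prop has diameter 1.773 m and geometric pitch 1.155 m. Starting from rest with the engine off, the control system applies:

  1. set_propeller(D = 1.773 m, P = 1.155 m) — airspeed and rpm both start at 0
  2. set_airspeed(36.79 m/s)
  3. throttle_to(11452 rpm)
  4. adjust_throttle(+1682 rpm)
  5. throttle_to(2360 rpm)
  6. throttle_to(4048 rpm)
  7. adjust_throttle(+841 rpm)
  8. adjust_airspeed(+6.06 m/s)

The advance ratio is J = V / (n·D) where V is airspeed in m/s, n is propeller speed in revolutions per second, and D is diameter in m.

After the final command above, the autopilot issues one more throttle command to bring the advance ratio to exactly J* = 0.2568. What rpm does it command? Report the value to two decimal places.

rpm = 5646.75

set_propeller: D = 1.773 m, P = 1.155 m (p = P/D = 0.651438); state ← (V=0, rpm=0)
set_airspeed(36.79): V ← 36.79 m/s
throttle_to(11452): rpm ← 11452
adjust_throttle(+1682): rpm ← 11452 +1682 = 13134
throttle_to(2360): rpm ← 2360
throttle_to(4048): rpm ← 4048
adjust_throttle(+841): rpm ← 4048 +841 = 4889
adjust_airspeed(+6.06): V ← 36.79 +6.06 = 42.85 m/s
final state: V = 42.85 m/s, rpm = 4889 → n = rpm/60 = 81.483333 rev/s
target J* = 0.2568; solve J* = V/(n·D) for n: n = V/(J*·D) = 42.85/(0.2568 × 1.773) = 94.112448 rev/s
rpm = 60·n = 5646.746894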